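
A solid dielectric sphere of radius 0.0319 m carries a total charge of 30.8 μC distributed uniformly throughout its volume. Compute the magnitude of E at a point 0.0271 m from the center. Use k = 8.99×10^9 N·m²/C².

Use a concentric Gaussian sphere at r = 0.0271 m (r < R).
Only the charge within r is enclosed: Q_enc = Q·(r/R)³ = (30.8 μC)·(0.0271 m/0.0319 m)³ = 1.888×10^-5 C.
Gauss's law: E·4πr² = Q_enc/ε₀.
E = k|Q_enc|/r² = (8.99×10^9)(1.888e-5)/(0.0271)² = 2.31×10^8 N/C.

E ≈ 2.31×10^8 N/C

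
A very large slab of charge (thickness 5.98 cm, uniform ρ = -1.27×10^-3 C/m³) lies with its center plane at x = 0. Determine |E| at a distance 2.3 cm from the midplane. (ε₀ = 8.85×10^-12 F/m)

By symmetry E is perpendicular to the slab. A Gaussian pillbox from −2.3 cm to +2.3 cm (face area A) lies entirely within the slab.
Q_enc = ρ·(2x)·A and flux = 2EA, so 2EA = 2ρxA/ε₀ ⇒ E = |ρ|x/ε₀.
E = (1.27×10^-3)(0.023)/(8.85×10^-12) = 3.30e6 N/C.

E ≈ 3.30×10^6 N/C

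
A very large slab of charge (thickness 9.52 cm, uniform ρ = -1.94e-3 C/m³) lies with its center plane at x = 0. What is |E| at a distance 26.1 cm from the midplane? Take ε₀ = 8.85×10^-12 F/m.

E = 1.04e7 N/C

The point |x| = 26.1 cm lies outside the slab (half-thickness 0.0476 m). A symmetric pillbox spanning the full slab encloses Q_enc = ρ·d·A.
Flux = 2EA ⇒ E = |ρ|d/(2ε₀), independent of distance outside.
E = (1.94e-3)(0.0952)/(2·8.85×10^-12) = 1.04×10^7 N/C.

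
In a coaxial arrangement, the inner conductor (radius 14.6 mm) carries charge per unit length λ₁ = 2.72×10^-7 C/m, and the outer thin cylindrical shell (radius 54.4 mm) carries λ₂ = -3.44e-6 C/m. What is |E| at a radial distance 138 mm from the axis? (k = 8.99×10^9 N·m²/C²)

Coaxial Gaussian cylinder, radius r = 138 mm, length L (r > 54.4 mm, enclosing both).
λ_enc = λ₁ + λ₂ = (2.72×10^-7) + (-3.44×10^-6) = -3.168×10^-6 C/m.
Gauss's law: E·2πrL = λ_enc L/ε₀.
E = 2k|λ_enc|/r = 2(8.99×10^9)(3.168×10^-6)/(0.138) = 4.13e5 N/C.

4.13×10^5 N/C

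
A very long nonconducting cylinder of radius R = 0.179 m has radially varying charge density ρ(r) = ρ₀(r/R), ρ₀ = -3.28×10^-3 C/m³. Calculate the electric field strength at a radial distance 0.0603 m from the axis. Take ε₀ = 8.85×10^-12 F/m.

Coaxial Gaussian cylinder, radius r = 0.0603 m, length L (r < R).
Integrating ρ over the cross-section to radius r: λ_enc = (2πρ₀/R) ∫₀^r r'^2 dr' = 2πρ₀ r^3/(3·R) = -8.415×10^-6 C/m.
Gauss's law: E·2πrL = λ_enc L/ε₀.
E = |λ_enc|/(2πε₀r) = (8.415×10^-6)/(2π·8.85×10^-12·0.0603) = 2.51e6 N/C.

|E| ≈ 2.51e6 V/m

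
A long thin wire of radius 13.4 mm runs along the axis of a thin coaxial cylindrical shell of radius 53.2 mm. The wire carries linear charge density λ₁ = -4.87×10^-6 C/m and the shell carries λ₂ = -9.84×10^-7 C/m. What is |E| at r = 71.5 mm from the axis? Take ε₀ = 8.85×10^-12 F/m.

1.47e6 N/C

Coaxial Gaussian cylinder, radius r = 71.5 mm, length L (r > 53.2 mm, enclosing both).
λ_enc = λ₁ + λ₂ = (-4.87×10^-6) + (-9.84e-7) = -5.854×10^-6 C/m.
Gauss's law: E·2πrL = λ_enc L/ε₀.
E = |λ_enc|/(2πε₀r) = (5.854e-6)/(2π·8.85×10^-12·0.0715) = 1.47×10^6 N/C.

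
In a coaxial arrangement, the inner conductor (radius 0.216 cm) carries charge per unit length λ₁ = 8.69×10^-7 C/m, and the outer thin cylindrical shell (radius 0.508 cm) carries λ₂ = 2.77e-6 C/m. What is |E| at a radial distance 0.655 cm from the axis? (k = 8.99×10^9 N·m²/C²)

Take a coaxial cylindrical Gaussian surface of radius r = 0.655 cm and length L (r > 0.508 cm, enclosing both).
λ_enc = λ₁ + λ₂ = (8.69×10^-7) + (2.77×10^-6) = 3.639×10^-6 C/m.
Applying ∮E·dA = Q_enc/ε₀ with the end caps contributing no flux:
E = 2k|λ_enc|/r = 2(8.99×10^9)(3.639×10^-6)/(0.00655) = 9.99×10^6 N/C.

|E| ≈ 9.99e6 N/C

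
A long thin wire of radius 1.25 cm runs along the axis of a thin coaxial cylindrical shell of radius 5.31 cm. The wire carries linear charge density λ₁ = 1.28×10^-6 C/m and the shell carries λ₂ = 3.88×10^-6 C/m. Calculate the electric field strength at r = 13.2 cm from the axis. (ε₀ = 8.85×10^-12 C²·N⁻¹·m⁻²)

E ≈ 7.03×10^5 V/m

Coaxial Gaussian cylinder, radius r = 13.2 cm, length L (r > 5.31 cm, enclosing both).
λ_enc = λ₁ + λ₂ = (1.28×10^-6) + (3.88×10^-6) = 5.16e-6 C/m.
Applying ∮E·dA = Q_enc/ε₀ with the end caps contributing no flux:
E = |λ_enc|/(2πε₀r) = (5.16e-6)/(2π·8.85×10^-12·0.132) = 7.03×10^5 N/C.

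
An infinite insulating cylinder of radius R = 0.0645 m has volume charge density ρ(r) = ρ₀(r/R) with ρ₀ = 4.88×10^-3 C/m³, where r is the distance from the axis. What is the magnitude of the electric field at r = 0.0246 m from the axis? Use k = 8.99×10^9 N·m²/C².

E = 1.72e6 N/C

Choose a coaxial cylinder of radius r = 0.0246 m (arbitrary length L) as the Gaussian surface (r < R).
λ_enc = ∫₀^r ρ(r')·2πr' dr' = (2πρ₀/R)·r^3/3 = 2.359×10^-6 C/m.
By Gauss's law (flux through the curved wall only), E·2πrL = λ_enc L/ε₀.
E = 2k|λ_enc|/r = 2(8.99×10^9)(2.359e-6)/(0.0246) = 1.72e6 N/C.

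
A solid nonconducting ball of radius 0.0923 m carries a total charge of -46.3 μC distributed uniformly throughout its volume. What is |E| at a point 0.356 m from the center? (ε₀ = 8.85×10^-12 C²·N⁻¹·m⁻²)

|E| = 3.28×10^6 N/C

Use a concentric Gaussian sphere at r = 0.356 m (r > R, so the entire charge is enclosed).
Q_enc = -46.3 μC = -4.63×10^-5 C.
Gauss's law: E·4πr² = Q_enc/ε₀.
E = |Q_enc|/(4πε₀r²) = (4.63×10^-5)/(4π·8.85×10^-12·(0.356)²) = 3.28×10^6 N/C.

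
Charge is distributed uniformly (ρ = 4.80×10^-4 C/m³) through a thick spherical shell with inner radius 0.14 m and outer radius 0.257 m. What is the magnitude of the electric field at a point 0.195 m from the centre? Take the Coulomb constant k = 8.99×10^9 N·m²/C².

|E| = 2.22e6 N/C

Symmetry ⇒ E = E(r) r̂. Gaussian sphere of radius r = 0.195 m (within the shell material, 0.14 m < r < 0.257 m).
Only the shell between 0.14 m and r is enclosed: Q_enc = ρ·(4π/3)(r³ − a³) = (4.80×10^-4)·(4π/3)·((0.195)³ − (0.14)³) = 9.391×10^-6 C.
Since E is radial and uniform over the Gaussian sphere, Φ = E·4πr² = Q_enc/ε₀.
E = k|Q_enc|/r² = (8.99×10^9)(9.391×10^-6)/(0.195)² = 2.22e6 N/C.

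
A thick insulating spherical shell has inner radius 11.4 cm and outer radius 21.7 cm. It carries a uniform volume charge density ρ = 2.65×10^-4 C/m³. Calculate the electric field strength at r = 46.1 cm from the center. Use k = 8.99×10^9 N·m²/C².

By spherical symmetry E is radial; choose a Gaussian sphere of radius r = 46.1 cm (r > 21.7 cm, enclosing the whole shell).
Q_enc = ρ·(4π/3)(b³ − a³) = (2.65×10^-4)·(4π/3)·((0.217)³ − (0.114)³) = 9.698×10^-6 C.
Gauss's law: E·4πr² = Q_enc/ε₀.
E = k|Q_enc|/r² = (8.99×10^9)(9.698×10^-6)/(0.461)² = 4.10e5 N/C.

|E| ≈ 4.10×10^5 N/C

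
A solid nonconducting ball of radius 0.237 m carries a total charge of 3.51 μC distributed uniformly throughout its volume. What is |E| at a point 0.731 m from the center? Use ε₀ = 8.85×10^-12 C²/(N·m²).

5.91e4 N/C

Use a concentric Gaussian sphere at r = 0.731 m (r > R, so the entire charge is enclosed).
Q_enc = 3.51 μC = 3.51×10^-6 C.
By Gauss's law, ∮E·dA = E·4πr² = Q_enc/ε₀.
E = |Q_enc|/(4πε₀r²) = (3.51e-6)/(4π·8.85×10^-12·(0.731)²) = 5.91×10^4 N/C.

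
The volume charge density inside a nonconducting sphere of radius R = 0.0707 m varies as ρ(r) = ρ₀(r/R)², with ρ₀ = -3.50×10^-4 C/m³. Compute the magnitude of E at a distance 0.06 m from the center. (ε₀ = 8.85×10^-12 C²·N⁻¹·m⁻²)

3.42×10^5 N/C

By spherical symmetry E is radial; choose a Gaussian sphere of radius r = 0.06 m (r < R).
Integrate the density: Q_enc = 4π ∫₀^r ρ₀(r'/R)^2 r'² dr' = 4πρ₀ r^5/(5·R²) = -1.368×10^-7 C.
Gauss's law: E·4πr² = Q_enc/ε₀.
E = |Q_enc|/(4πε₀r²) = (1.368e-7)/(4π·8.85×10^-12·(0.06)²) = 3.42×10^5 N/C.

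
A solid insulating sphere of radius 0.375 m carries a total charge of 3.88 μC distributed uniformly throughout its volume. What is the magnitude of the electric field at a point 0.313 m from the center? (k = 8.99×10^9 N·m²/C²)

By spherical symmetry E is radial; choose a Gaussian sphere of radius r = 0.313 m (r < R).
For a uniform sphere the enclosed fraction is (r/R)³, so Q_enc = (3.88 μC)(0.313/0.375)³ = 2.256e-6 C.
By Gauss's law, ∮E·dA = E·4πr² = Q_enc/ε₀.
E = k|Q_enc|/r² = (8.99×10^9)(2.256e-6)/(0.313)² = 2.07×10^5 N/C.

E ≈ 2.07×10^5 V/m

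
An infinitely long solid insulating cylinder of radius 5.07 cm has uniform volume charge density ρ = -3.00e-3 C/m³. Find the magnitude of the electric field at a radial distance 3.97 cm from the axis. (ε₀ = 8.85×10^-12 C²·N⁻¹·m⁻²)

E = 6.73e6 N/C

By cylindrical symmetry E is radial; use a coaxial Gaussian cylinder of radius 3.97 cm and length L (r < R).
Enclosed charge per unit length: λ_enc = ρ·πr² = (-3.00e-3)π(0.0397)² = -1.485×10^-5 C/m.
Since E is radial and uniform over the curved surface, Φ = E·2πrL = Q_enc/ε₀ = λ_enc L/ε₀.
E = |λ_enc|/(2πε₀r) = (1.485×10^-5)/(2π·8.85×10^-12·0.0397) = 6.73×10^6 N/C.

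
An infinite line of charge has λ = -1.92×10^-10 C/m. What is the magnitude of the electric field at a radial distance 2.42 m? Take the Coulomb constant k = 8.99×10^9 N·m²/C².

|E| = 1.43 V/m

By cylindrical symmetry E is radial; use a coaxial Gaussian cylinder of radius 2.42 m and length L.
Q_enc = λL, so λ_enc = -1.92×10^-10 C/m.
Applying ∮E·dA = Q_enc/ε₀ with the end caps contributing no flux:
E = 2k|λ_enc|/r = 2(8.99×10^9)(1.92×10^-10)/(2.42) = 1.43 N/C.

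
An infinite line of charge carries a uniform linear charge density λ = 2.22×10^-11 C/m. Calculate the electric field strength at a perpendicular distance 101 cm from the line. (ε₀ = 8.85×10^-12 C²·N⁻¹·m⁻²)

|E| = 0.395 V/m

Take a coaxial cylindrical Gaussian surface of radius r = 101 cm and length L.
Q_enc = λL, so λ_enc = 2.22×10^-11 C/m.
Gauss's law: E·2πrL = λ_enc L/ε₀.
E = |λ_enc|/(2πε₀r) = (2.22×10^-11)/(2π·8.85×10^-12·1.01) = 0.395 N/C.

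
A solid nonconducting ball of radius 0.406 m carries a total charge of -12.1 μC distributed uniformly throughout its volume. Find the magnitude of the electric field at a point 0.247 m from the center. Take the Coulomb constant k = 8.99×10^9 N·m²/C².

Symmetry ⇒ E = E(r) r̂. Gaussian sphere of radius r = 0.247 m (r < R).
Only the charge within r is enclosed: Q_enc = Q·(r/R)³ = (-12.1 μC)·(0.247 m/0.406 m)³ = -2.725×10^-6 C.
By Gauss's law, ∮E·dA = E·4πr² = Q_enc/ε₀.
E = k|Q_enc|/r² = (8.99×10^9)(2.725×10^-6)/(0.247)² = 4.01×10^5 N/C.

4.01×10^5 V/m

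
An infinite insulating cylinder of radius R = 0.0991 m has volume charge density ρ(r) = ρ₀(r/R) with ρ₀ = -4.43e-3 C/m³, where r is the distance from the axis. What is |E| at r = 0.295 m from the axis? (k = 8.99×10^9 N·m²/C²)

|E| = 5.55×10^6 N/C

Choose a coaxial cylinder of radius r = 0.295 m (arbitrary length L) as the Gaussian surface (r > R, full charge per length enclosed).
λ_enc = 2π ∫₀^R ρ₀(r'/R)^1 r' dr' = 2πρ₀R²/3 = -9.112×10^-5 C/m.
Gauss's law: E·2πrL = λ_enc L/ε₀.
E = 2k|λ_enc|/r = 2(8.99×10^9)(9.112e-5)/(0.295) = 5.55e6 N/C.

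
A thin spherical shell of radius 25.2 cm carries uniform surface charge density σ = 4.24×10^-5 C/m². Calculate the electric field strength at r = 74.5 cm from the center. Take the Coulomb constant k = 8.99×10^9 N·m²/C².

Use a concentric Gaussian sphere at r = 74.5 cm (r > 25.2 cm).
The entire shell is enclosed: Q_enc = σ·4πR² = (4.24×10^-5)·4π·(0.252)² = 3.384×10^-5 C.
Since E is radial and uniform over the Gaussian sphere, Φ = E·4πr² = Q_enc/ε₀.
E = k|Q_enc|/r² = (8.99×10^9)(3.384×10^-5)/(0.745)² = 5.48×10^5 N/C.

5.48e5 N/C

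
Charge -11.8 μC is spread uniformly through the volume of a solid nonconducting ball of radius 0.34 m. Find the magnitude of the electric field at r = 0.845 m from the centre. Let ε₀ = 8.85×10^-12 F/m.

Symmetry ⇒ E = E(r) r̂. Gaussian sphere of radius r = 0.845 m (r > R, so the entire charge is enclosed).
Q_enc = -11.8 μC = -1.18×10^-5 C.
Applying ∮E·dA = Q_enc/ε₀ with Φ = E(4πr²):
E = |Q_enc|/(4πε₀r²) = (1.18×10^-5)/(4π·8.85×10^-12·(0.845)²) = 1.49×10^5 N/C.

1.49e5 N/C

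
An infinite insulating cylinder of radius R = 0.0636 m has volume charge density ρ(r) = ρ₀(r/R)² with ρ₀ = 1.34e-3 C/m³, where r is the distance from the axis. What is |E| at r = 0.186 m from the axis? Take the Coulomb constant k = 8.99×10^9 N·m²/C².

|E| = 8.23×10^5 N/C

By cylindrical symmetry E is radial; use a coaxial Gaussian cylinder of radius 0.186 m and length L (r > R, full charge per length enclosed).
λ_enc = 2π ∫₀^R ρ₀(r'/R)^2 r' dr' = 2πρ₀R²/4 = 8.514×10^-6 C/m.
Applying ∮E·dA = Q_enc/ε₀ with the end caps contributing no flux:
E = 2k|λ_enc|/r = 2(8.99×10^9)(8.514e-6)/(0.186) = 8.23×10^5 N/C.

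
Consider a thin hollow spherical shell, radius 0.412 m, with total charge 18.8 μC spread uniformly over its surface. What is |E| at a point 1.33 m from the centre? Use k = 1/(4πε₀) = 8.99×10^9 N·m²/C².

Symmetry ⇒ E = E(r) r̂. Gaussian sphere of radius r = 1.33 m (r > 0.412 m).
The entire shell is enclosed: Q_enc = 1.88×10^-5 C.
Gauss's law: E·4πr² = Q_enc/ε₀.
E = k|Q_enc|/r² = (8.99×10^9)(1.88×10^-5)/(1.33)² = 9.55×10^4 N/C.

E = 9.55e4 N/C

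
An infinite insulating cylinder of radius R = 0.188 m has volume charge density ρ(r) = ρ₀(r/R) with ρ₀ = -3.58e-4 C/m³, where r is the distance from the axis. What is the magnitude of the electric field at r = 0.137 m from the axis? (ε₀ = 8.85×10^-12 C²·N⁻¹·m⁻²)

By cylindrical symmetry E is radial; use a coaxial Gaussian cylinder of radius 0.137 m and length L (r < R).
λ_enc = ∫₀^r ρ(r')·2πr' dr' = (2πρ₀/R)·r^3/3 = -1.026×10^-5 C/m.
Since E is radial and uniform over the curved surface, Φ = E·2πrL = Q_enc/ε₀ = λ_enc L/ε₀.
E = |λ_enc|/(2πε₀r) = (1.026e-5)/(2π·8.85×10^-12·0.137) = 1.35e6 N/C.

|E| ≈ 1.35e6 V/m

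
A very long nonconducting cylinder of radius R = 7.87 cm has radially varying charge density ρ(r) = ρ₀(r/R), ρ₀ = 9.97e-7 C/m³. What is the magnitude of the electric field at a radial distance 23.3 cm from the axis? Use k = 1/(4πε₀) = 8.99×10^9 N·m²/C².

Take a coaxial cylindrical Gaussian surface of radius r = 23.3 cm and length L (r > R, full charge per length enclosed).
λ_enc = 2π ∫₀^R ρ₀(r'/R)^1 r' dr' = 2πρ₀R²/3 = 1.293e-8 C/m.
By Gauss's law (flux through the curved wall only), E·2πrL = λ_enc L/ε₀.
E = 2k|λ_enc|/r = 2(8.99×10^9)(1.293×10^-8)/(0.233) = 998 N/C.

|E| ≈ 998 N/C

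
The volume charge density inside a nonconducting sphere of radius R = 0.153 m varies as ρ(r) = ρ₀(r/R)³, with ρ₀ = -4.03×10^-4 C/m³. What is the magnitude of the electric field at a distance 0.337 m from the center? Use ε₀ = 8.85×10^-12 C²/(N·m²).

Take a concentric spherical Gaussian surface of radius r = 0.337 m (r > R, all charge enclosed).
Q_enc = 4π ∫₀^R ρ₀(r'/R)^3 r'² dr' = 4πρ₀R³/6 = -3.023e-6 C.
Applying ∮E·dA = Q_enc/ε₀ with Φ = E(4πr²):
E = |Q_enc|/(4πε₀r²) = (3.023×10^-6)/(4π·8.85×10^-12·(0.337)²) = 2.39×10^5 N/C.

|E| = 2.39×10^5 N/C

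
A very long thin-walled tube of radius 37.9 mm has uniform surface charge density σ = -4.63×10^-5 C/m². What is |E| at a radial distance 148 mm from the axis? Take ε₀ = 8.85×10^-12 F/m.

E ≈ 1.34×10^6 V/m

By cylindrical symmetry E is radial; use a coaxial Gaussian cylinder of radius 148 mm and length L (r > 37.9 mm).
The whole shell is enclosed: λ_enc = σ·2πR = (-4.63e-5)·2π·(0.0379) = -1.103×10^-5 C/m.
Gauss's law: E·2πrL = λ_enc L/ε₀.
E = |λ_enc|/(2πε₀r) = (1.103×10^-5)/(2π·8.85×10^-12·0.148) = 1.34×10^6 N/C.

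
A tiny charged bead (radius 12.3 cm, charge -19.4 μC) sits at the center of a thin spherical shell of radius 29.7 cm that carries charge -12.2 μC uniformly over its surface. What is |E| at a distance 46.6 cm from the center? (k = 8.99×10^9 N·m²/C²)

Symmetry ⇒ E = E(r) r̂. Gaussian sphere of radius r = 46.6 cm (r > 29.7 cm, enclosing both).
Q_enc = (-19.4 μC) + (-12.2 μC) = -3.16×10^-5 C.
By Gauss's law, ∮E·dA = E·4πr² = Q_enc/ε₀.
E = k|Q_enc|/r² = (8.99×10^9)(3.16×10^-5)/(0.466)² = 1.31×10^6 N/C.

|E| = 1.31e6 V/m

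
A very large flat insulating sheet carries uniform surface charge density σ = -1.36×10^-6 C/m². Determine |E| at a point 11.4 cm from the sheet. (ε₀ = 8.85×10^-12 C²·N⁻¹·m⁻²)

Choose a cylindrical pillbox piercing the sheet, end faces (area A) parallel to it.
Flux Φ = 2EA and Q_enc = σA, so 2EA = σA/ε₀ ⇒ E = |σ|/(2ε₀), independent of distance.
E = |σ|/(2ε₀) = (1.36×10^-6)/(2·8.85×10^-12) = 7.68×10^4 N/C.

E = 7.68×10^4 N/C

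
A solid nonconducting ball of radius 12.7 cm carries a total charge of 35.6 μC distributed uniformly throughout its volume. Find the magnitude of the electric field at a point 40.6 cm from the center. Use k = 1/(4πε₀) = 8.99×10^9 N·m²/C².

Take a concentric spherical Gaussian surface of radius r = 40.6 cm (r > R, so the entire charge is enclosed).
Q_enc = 35.6 μC = 3.56e-5 C.
Gauss's law: E·4πr² = Q_enc/ε₀.
E = k|Q_enc|/r² = (8.99×10^9)(3.56×10^-5)/(0.406)² = 1.94×10^6 N/C.

|E| ≈ 1.94e6 N/C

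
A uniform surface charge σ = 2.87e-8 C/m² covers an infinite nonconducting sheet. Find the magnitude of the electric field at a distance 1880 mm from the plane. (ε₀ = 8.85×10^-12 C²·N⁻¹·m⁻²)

1.62e3 N/C

Choose a cylindrical pillbox piercing the sheet, end faces (area A) parallel to it.
Only the two end caps contribute flux: Φ = 2EA. With Q_enc = σA, Gauss's law gives E = |σ|/(2ε₀).
E = |σ|/(2ε₀) = (2.87×10^-8)/(2·8.85×10^-12) = 1.62e3 N/C.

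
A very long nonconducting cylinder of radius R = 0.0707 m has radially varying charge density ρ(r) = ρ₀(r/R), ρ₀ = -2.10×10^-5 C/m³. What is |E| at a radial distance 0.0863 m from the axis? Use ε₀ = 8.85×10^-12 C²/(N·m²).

|E| ≈ 4.58×10^4 N/C

By cylindrical symmetry E is radial; use a coaxial Gaussian cylinder of radius 0.0863 m and length L (r > R, full charge per length enclosed).
λ_enc = 2π ∫₀^R ρ₀(r'/R)^1 r' dr' = 2πρ₀R²/3 = -2.198×10^-7 C/m.
Applying ∮E·dA = Q_enc/ε₀ with the end caps contributing no flux:
E = |λ_enc|/(2πε₀r) = (2.198×10^-7)/(2π·8.85×10^-12·0.0863) = 4.58×10^4 N/C.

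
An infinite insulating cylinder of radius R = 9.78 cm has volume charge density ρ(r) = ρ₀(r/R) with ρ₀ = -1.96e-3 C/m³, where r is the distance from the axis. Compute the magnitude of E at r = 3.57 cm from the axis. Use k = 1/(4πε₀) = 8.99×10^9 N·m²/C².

|E| ≈ 9.62e5 N/C

By cylindrical symmetry E is radial; use a coaxial Gaussian cylinder of radius 3.57 cm and length L (r < R).
Integrating ρ over the cross-section to radius r: λ_enc = (2πρ₀/R) ∫₀^r r'^2 dr' = 2πρ₀ r^3/(3·R) = -1.91×10^-6 C/m.
Since E is radial and uniform over the curved surface, Φ = E·2πrL = Q_enc/ε₀ = λ_enc L/ε₀.
E = 2k|λ_enc|/r = 2(8.99×10^9)(1.91×10^-6)/(0.0357) = 9.62×10^5 N/C.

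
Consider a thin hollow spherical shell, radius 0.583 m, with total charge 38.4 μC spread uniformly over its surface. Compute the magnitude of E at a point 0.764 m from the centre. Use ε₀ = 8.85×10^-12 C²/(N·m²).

|E| = 5.92×10^5 N/C

Use a concentric Gaussian sphere at r = 0.764 m (r > 0.583 m).
The entire shell is enclosed: Q_enc = 3.84×10^-5 C.
Applying ∮E·dA = Q_enc/ε₀ with Φ = E(4πr²):
E = |Q_enc|/(4πε₀r²) = (3.84e-5)/(4π·8.85×10^-12·(0.764)²) = 5.92×10^5 N/C.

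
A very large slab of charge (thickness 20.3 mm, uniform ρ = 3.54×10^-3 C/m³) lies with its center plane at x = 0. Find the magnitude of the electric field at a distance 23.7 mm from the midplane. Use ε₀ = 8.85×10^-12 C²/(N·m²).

The point |x| = 23.7 mm lies outside the slab (half-thickness 0.01015 m). A symmetric pillbox spanning the full slab encloses Q_enc = ρ·d·A.
Flux = 2EA ⇒ E = |ρ|d/(2ε₀), independent of distance outside.
E = (3.54×10^-3)(0.0203)/(2·8.85×10^-12) = 4.06×10^6 N/C.

|E| ≈ 4.06e6 N/C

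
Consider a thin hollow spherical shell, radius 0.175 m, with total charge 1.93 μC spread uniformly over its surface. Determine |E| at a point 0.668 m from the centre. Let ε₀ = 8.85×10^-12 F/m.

E = 3.89×10^4 N/C

Take a concentric spherical Gaussian surface of radius r = 0.668 m (r > 0.175 m).
The entire shell is enclosed: Q_enc = 1.93×10^-6 C.
By Gauss's law, ∮E·dA = E·4πr² = Q_enc/ε₀.
E = |Q_enc|/(4πε₀r²) = (1.93×10^-6)/(4π·8.85×10^-12·(0.668)²) = 3.89×10^4 N/C.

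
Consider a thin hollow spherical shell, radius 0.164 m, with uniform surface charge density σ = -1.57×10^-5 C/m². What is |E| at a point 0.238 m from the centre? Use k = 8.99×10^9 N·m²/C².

By spherical symmetry E is radial; choose a Gaussian sphere of radius r = 0.238 m (r > 0.164 m).
The entire shell is enclosed: Q_enc = σ·4πR² = (-1.57×10^-5)·4π·(0.164)² = -5.306e-6 C.
Since E is radial and uniform over the Gaussian sphere, Φ = E·4πr² = Q_enc/ε₀.
E = k|Q_enc|/r² = (8.99×10^9)(5.306e-6)/(0.238)² = 8.42×10^5 N/C.

8.42e5 N/C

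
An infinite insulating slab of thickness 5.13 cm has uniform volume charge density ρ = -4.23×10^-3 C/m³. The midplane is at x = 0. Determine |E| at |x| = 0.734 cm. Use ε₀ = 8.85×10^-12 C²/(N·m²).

E = 3.51×10^6 N/C

By symmetry E is perpendicular to the slab. A Gaussian pillbox from −0.734 cm to +0.734 cm (face area A) lies entirely within the slab.
Q_enc = ρ·(2x)·A and flux = 2EA, so 2EA = 2ρxA/ε₀ ⇒ E = |ρ|x/ε₀.
E = (4.23×10^-3)(0.00734)/(8.85×10^-12) = 3.51e6 N/C.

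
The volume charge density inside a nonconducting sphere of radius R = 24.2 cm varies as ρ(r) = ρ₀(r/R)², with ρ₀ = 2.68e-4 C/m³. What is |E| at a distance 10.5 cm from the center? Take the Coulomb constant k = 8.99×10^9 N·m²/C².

By spherical symmetry E is radial; choose a Gaussian sphere of radius r = 10.5 cm (r < R).
Q_enc = ∫₀^r ρ(r')·4πr'² dr' = (4πρ₀/R²) ∫₀^r r'^4 dr' = 4πρ₀ r^5/(5·R²) = 1.468×10^-7 C.
Since E is radial and uniform over the Gaussian sphere, Φ = E·4πr² = Q_enc/ε₀.
E = k|Q_enc|/r² = (8.99×10^9)(1.468×10^-7)/(0.105)² = 1.20e5 N/C.

E = 1.20×10^5 N/C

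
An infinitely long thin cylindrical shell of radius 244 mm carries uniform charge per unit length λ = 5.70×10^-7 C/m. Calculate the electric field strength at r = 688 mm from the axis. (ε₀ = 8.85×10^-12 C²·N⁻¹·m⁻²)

By cylindrical symmetry E is radial; use a coaxial Gaussian cylinder of radius 688 mm and length L (r > 244 mm).
The full line charge is enclosed: λ_enc = 5.70×10^-7 C/m.
By Gauss's law (flux through the curved wall only), E·2πrL = λ_enc L/ε₀.
E = |λ_enc|/(2πε₀r) = (5.70×10^-7)/(2π·8.85×10^-12·0.688) = 1.49e4 N/C.

E ≈ 1.49×10^4 N/C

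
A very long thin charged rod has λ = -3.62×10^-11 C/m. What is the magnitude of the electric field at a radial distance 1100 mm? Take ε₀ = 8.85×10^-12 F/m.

0.592 V/m

Take a coaxial cylindrical Gaussian surface of radius r = 1100 mm and length L.
Q_enc = λL, so λ_enc = -3.62e-11 C/m.
Since E is radial and uniform over the curved surface, Φ = E·2πrL = Q_enc/ε₀ = λ_enc L/ε₀.
E = |λ_enc|/(2πε₀r) = (3.62×10^-11)/(2π·8.85×10^-12·1.1) = 0.592 N/C.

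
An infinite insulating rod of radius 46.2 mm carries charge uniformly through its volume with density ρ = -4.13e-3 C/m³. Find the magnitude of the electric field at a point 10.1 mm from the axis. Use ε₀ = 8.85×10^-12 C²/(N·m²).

Take a coaxial cylindrical Gaussian surface of radius r = 10.1 mm and length L (r < R).
Enclosed charge per unit length: λ_enc = ρ·πr² = (-4.13e-3)π(0.0101)² = -1.324×10^-6 C/m.
Applying ∮E·dA = Q_enc/ε₀ with the end caps contributing no flux:
E = |λ_enc|/(2πε₀r) = (1.324×10^-6)/(2π·8.85×10^-12·0.0101) = 2.36×10^6 N/C.

|E| ≈ 2.36×10^6 N/C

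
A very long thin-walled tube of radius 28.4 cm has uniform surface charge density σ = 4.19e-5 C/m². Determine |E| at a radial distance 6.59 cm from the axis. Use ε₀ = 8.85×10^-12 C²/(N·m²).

|E| = 0 V/m

By cylindrical symmetry E is radial; use a coaxial Gaussian cylinder of radius 6.59 cm and length L (r < 28.4 cm, inside the shell).
All the surface charge lies outside this cylinder: Q_enc = 0, hence E = 0.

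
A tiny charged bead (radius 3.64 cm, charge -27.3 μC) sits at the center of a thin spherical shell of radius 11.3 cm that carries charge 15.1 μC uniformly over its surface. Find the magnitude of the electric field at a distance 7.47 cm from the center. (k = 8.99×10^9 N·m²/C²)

4.40×10^7 N/C

Take a concentric spherical Gaussian surface of radius r = 7.47 cm (between the bodies, 3.64 cm < r < 11.3 cm).
The shell at 11.3 cm lies outside the Gaussian surface, so Q_enc = -27.3 μC = -2.73×10^-5 C.
Applying ∮E·dA = Q_enc/ε₀ with Φ = E(4πr²):
E = k|Q_enc|/r² = (8.99×10^9)(2.73×10^-5)/(0.0747)² = 4.40×10^7 N/C.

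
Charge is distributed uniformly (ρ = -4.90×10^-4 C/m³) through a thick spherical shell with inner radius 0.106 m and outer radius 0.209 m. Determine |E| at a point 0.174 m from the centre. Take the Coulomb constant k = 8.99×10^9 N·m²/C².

Symmetry ⇒ E = E(r) r̂. Gaussian sphere of radius r = 0.174 m (within the shell material, 0.106 m < r < 0.209 m).
Enclosed charge is the volume from a to r: Q_enc = (4π/3)ρ(r³ − a³) = -8.368×10^-6 C.
Since E is radial and uniform over the Gaussian sphere, Φ = E·4πr² = Q_enc/ε₀.
E = k|Q_enc|/r² = (8.99×10^9)(8.368e-6)/(0.174)² = 2.48×10^6 N/C.

E ≈ 2.48×10^6 N/C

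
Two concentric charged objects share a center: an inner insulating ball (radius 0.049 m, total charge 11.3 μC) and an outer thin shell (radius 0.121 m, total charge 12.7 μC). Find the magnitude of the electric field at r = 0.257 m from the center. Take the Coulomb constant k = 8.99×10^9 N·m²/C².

E ≈ 3.27×10^6 V/m

Take a concentric spherical Gaussian surface of radius r = 0.257 m (r > 0.121 m, enclosing both).
Q_enc = (11.3 μC) + (12.7 μC) = 2.40e-5 C.
Gauss's law: E·4πr² = Q_enc/ε₀.
E = k|Q_enc|/r² = (8.99×10^9)(2.40×10^-5)/(0.257)² = 3.27e6 N/C.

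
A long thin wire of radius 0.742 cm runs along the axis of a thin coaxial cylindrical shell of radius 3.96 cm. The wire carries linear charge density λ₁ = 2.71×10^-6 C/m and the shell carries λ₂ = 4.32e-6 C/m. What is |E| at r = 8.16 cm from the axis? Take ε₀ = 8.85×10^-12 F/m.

E ≈ 1.55×10^6 N/C

Choose a coaxial cylinder of radius r = 8.16 cm (arbitrary length L) as the Gaussian surface (r > 3.96 cm, enclosing both).
λ_enc = λ₁ + λ₂ = (2.71×10^-6) + (4.32×10^-6) = 7.03×10^-6 C/m.
Gauss's law: E·2πrL = λ_enc L/ε₀.
E = |λ_enc|/(2πε₀r) = (7.03×10^-6)/(2π·8.85×10^-12·0.0816) = 1.55e6 N/C.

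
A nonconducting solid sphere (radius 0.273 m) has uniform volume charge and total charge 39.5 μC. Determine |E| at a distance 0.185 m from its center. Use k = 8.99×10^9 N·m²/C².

E ≈ 3.23×10^6 N/C

Use a concentric Gaussian sphere at r = 0.185 m (r < R).
For a uniform sphere the enclosed fraction is (r/R)³, so Q_enc = (39.5 μC)(0.185/0.273)³ = 1.229e-5 C.
By Gauss's law, ∮E·dA = E·4πr² = Q_enc/ε₀.
E = k|Q_enc|/r² = (8.99×10^9)(1.229×10^-5)/(0.185)² = 3.23e6 N/C.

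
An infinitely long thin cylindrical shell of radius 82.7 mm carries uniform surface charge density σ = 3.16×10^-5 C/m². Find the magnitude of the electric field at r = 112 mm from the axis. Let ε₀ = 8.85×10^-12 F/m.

|E| ≈ 2.64e6 N/C

Take a coaxial cylindrical Gaussian surface of radius r = 112 mm and length L (r > 82.7 mm).
The whole shell is enclosed: λ_enc = σ·2πR = (3.16×10^-5)·2π·(0.0827) = 1.642×10^-5 C/m.
Gauss's law: E·2πrL = λ_enc L/ε₀.
E = |λ_enc|/(2πε₀r) = (1.642×10^-5)/(2π·8.85×10^-12·0.112) = 2.64×10^6 N/C.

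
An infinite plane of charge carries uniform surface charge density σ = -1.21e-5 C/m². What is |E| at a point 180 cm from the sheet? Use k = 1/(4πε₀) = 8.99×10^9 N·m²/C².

|E| = 6.83×10^5 N/C

Choose a cylindrical pillbox piercing the sheet, end faces (area A) parallel to it.
Only the two end caps contribute flux: Φ = 2EA. With Q_enc = σA, Gauss's law gives E = |σ|/(2ε₀).
E = 2πk|σ| = 2π(8.99×10^9)(1.21×10^-5) = 6.83×10^5 N/C.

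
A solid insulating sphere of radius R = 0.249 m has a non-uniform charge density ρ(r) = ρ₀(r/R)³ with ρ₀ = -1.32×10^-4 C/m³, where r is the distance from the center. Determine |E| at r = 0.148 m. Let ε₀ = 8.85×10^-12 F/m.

|E| ≈ 7.73×10^4 N/C

Use a concentric Gaussian sphere at r = 0.148 m (r < R).
Integrate the density: Q_enc = 4π ∫₀^r ρ₀(r'/R)^3 r'² dr' = 4πρ₀ r^6/(6·R³) = -1.882e-7 C.
Gauss's law: E·4πr² = Q_enc/ε₀.
E = |Q_enc|/(4πε₀r²) = (1.882×10^-7)/(4π·8.85×10^-12·(0.148)²) = 7.73e4 N/C.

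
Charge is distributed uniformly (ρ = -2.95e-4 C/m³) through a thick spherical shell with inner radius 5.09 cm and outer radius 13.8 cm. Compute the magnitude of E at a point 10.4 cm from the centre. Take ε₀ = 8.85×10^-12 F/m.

Symmetry ⇒ E = E(r) r̂. Gaussian sphere of radius r = 10.4 cm (within the shell material, 5.09 cm < r < 13.8 cm).
Only the shell between 5.09 cm and r is enclosed: Q_enc = ρ·(4π/3)(r³ − a³) = (-2.95e-4)·(4π/3)·((0.104)³ − (0.0509)³) = -1.227×10^-6 C.
Applying ∮E·dA = Q_enc/ε₀ with Φ = E(4πr²):
E = |Q_enc|/(4πε₀r²) = (1.227×10^-6)/(4π·8.85×10^-12·(0.104)²) = 1.02e6 N/C.

|E| ≈ 1.02e6 N/C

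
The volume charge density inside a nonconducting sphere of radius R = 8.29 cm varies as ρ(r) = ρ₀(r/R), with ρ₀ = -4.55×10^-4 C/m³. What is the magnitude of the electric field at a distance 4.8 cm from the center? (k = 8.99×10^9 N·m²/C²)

3.57×10^5 N/C

Use a concentric Gaussian sphere at r = 4.8 cm (r < R).
Q_enc = ∫₀^r ρ(r')·4πr'² dr' = (4πρ₀/R) ∫₀^r r'^3 dr' = 4πρ₀ r^4/(4·R) = -9.153×10^-8 C.
Gauss's law: E·4πr² = Q_enc/ε₀.
E = k|Q_enc|/r² = (8.99×10^9)(9.153×10^-8)/(0.048)² = 3.57×10^5 N/C.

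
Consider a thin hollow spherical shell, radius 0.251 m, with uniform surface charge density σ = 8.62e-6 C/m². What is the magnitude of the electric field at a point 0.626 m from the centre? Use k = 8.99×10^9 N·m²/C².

By spherical symmetry E is radial; choose a Gaussian sphere of radius r = 0.626 m (r > 0.251 m).
The entire shell is enclosed: Q_enc = σ·4πR² = (8.62×10^-6)·4π·(0.251)² = 6.824×10^-6 C.
Gauss's law: E·4πr² = Q_enc/ε₀.
E = k|Q_enc|/r² = (8.99×10^9)(6.824×10^-6)/(0.626)² = 1.57×10^5 N/C.

1.57e5 N/C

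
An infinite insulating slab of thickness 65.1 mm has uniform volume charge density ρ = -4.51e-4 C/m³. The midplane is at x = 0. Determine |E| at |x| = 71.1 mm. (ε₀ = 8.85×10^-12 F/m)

1.66×10^6 N/C

The point |x| = 71.1 mm lies outside the slab (half-thickness 0.03255 m). A symmetric pillbox spanning the full slab encloses Q_enc = ρ·d·A.
Flux = 2EA ⇒ E = |ρ|d/(2ε₀), independent of distance outside.
E = (4.51e-4)(0.0651)/(2·8.85×10^-12) = 1.66e6 N/C.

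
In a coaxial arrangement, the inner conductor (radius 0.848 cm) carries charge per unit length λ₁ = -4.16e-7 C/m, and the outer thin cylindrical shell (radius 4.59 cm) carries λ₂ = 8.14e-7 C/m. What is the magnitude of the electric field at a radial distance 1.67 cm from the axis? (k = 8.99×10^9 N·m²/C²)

|E| = 4.48×10^5 N/C

Coaxial Gaussian cylinder, radius r = 1.67 cm, length L (between the conductors, 0.848 cm < r < 4.59 cm).
Only the inner wire is enclosed; the outer shell contributes nothing inside itself. λ_enc = λ₁ = -4.16×10^-7 C/m.
Applying ∮E·dA = Q_enc/ε₀ with the end caps contributing no flux:
E = 2k|λ_enc|/r = 2(8.99×10^9)(4.16e-7)/(0.0167) = 4.48e5 N/C.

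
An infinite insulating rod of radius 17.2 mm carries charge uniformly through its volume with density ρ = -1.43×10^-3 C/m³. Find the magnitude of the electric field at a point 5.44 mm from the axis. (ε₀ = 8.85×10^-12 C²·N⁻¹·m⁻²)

Coaxial Gaussian cylinder, radius r = 5.44 mm, length L (r < R).
Enclosed charge per unit length: λ_enc = ρ·πr² = (-1.43e-3)π(0.00544)² = -1.329e-7 C/m.
Gauss's law: E·2πrL = λ_enc L/ε₀.
E = |λ_enc|/(2πε₀r) = (1.329e-7)/(2π·8.85×10^-12·0.00544) = 4.40e5 N/C.

|E| ≈ 4.40×10^5 V/m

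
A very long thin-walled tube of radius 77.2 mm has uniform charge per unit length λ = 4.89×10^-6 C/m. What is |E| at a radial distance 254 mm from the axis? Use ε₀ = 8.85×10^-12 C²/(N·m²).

|E| ≈ 3.46×10^5 N/C

Choose a coaxial cylinder of radius r = 254 mm (arbitrary length L) as the Gaussian surface (r > 77.2 mm).
The full line charge is enclosed: λ_enc = 4.89×10^-6 C/m.
Gauss's law: E·2πrL = λ_enc L/ε₀.
E = |λ_enc|/(2πε₀r) = (4.89e-6)/(2π·8.85×10^-12·0.254) = 3.46e5 N/C.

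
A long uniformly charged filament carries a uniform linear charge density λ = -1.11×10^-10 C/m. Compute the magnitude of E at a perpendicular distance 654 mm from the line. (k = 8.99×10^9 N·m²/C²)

|E| = 3.05 N/C

Take a coaxial cylindrical Gaussian surface of radius r = 654 mm and length L.
Q_enc = λL, so λ_enc = -1.11×10^-10 C/m.
Gauss's law: E·2πrL = λ_enc L/ε₀.
E = 2k|λ_enc|/r = 2(8.99×10^9)(1.11×10^-10)/(0.654) = 3.05 N/C.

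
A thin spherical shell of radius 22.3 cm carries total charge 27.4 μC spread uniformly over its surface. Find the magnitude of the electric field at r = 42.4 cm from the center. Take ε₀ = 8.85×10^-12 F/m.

Take a concentric spherical Gaussian surface of radius r = 42.4 cm (r > 22.3 cm).
The entire shell is enclosed: Q_enc = 2.74e-5 C.
Since E is radial and uniform over the Gaussian sphere, Φ = E·4πr² = Q_enc/ε₀.
E = |Q_enc|/(4πε₀r²) = (2.74e-5)/(4π·8.85×10^-12·(0.424)²) = 1.37e6 N/C.

|E| = 1.37×10^6 N/C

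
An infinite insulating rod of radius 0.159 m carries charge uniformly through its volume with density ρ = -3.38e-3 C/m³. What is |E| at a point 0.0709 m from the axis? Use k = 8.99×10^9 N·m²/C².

Choose a coaxial cylinder of radius r = 0.0709 m (arbitrary length L) as the Gaussian surface (r < R).
Charge inside radius r per length L is ρ·πr²·L, so λ_enc = ρπr² = -5.338e-5 C/m.
By Gauss's law (flux through the curved wall only), E·2πrL = λ_enc L/ε₀.
E = 2k|λ_enc|/r = 2(8.99×10^9)(5.338×10^-5)/(0.0709) = 1.35×10^7 N/C.

|E| = 1.35e7 N/C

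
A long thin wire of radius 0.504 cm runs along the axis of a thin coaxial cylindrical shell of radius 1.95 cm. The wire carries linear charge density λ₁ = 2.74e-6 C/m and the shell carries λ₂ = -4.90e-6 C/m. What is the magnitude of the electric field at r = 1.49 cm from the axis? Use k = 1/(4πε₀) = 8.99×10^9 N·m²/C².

By cylindrical symmetry E is radial; use a coaxial Gaussian cylinder of radius 1.49 cm and length L (between the conductors, 0.504 cm < r < 1.95 cm).
Only the inner wire is enclosed; the outer shell contributes nothing inside itself. λ_enc = λ₁ = 2.74×10^-6 C/m.
Applying ∮E·dA = Q_enc/ε₀ with the end caps contributing no flux:
E = 2k|λ_enc|/r = 2(8.99×10^9)(2.74×10^-6)/(0.0149) = 3.31×10^6 N/C.

E ≈ 3.31×10^6 N/C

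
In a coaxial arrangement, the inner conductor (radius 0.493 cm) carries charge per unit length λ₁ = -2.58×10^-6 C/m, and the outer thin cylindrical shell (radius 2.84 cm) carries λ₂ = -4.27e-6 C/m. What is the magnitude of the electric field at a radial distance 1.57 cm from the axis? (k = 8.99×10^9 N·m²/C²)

E ≈ 2.95×10^6 V/m

Choose a coaxial cylinder of radius r = 1.57 cm (arbitrary length L) as the Gaussian surface (between the conductors, 0.493 cm < r < 2.84 cm).
The shell at 2.84 cm lies outside the Gaussian surface, so λ_enc = λ₁ = -2.58×10^-6 C/m.
Applying ∮E·dA = Q_enc/ε₀ with the end caps contributing no flux:
E = 2k|λ_enc|/r = 2(8.99×10^9)(2.58×10^-6)/(0.0157) = 2.95×10^6 N/C.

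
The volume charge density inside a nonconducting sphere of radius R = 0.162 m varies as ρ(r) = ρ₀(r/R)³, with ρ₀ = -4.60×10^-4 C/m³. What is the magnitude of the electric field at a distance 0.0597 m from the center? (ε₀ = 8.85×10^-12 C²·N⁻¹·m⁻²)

Take a concentric spherical Gaussian surface of radius r = 0.0597 m (r < R).
Integrate the density: Q_enc = 4π ∫₀^r ρ₀(r'/R)^3 r'² dr' = 4πρ₀ r^6/(6·R³) = -1.026×10^-8 C.
Since E is radial and uniform over the Gaussian sphere, Φ = E·4πr² = Q_enc/ε₀.
E = |Q_enc|/(4πε₀r²) = (1.026×10^-8)/(4π·8.85×10^-12·(0.0597)²) = 2.59×10^4 N/C.

|E| ≈ 2.59×10^4 V/m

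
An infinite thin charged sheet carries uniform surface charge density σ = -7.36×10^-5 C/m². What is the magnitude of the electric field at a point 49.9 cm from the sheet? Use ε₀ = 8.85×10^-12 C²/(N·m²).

E = 4.16×10^6 N/C

The symmetry is planar: E is normal to the sheet and the same magnitude on both sides. Take a pillbox straddling the sheet with end-cap area A.
Only the two end caps contribute flux: Φ = 2EA. With Q_enc = σA, Gauss's law gives E = |σ|/(2ε₀).
E = |σ|/(2ε₀) = (7.36e-5)/(2·8.85×10^-12) = 4.16×10^6 N/C.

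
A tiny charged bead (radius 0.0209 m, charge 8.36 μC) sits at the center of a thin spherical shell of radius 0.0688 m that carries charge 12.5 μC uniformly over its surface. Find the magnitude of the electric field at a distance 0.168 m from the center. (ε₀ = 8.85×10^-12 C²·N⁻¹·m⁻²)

|E| ≈ 6.65e6 V/m

Symmetry ⇒ E = E(r) r̂. Gaussian sphere of radius r = 0.168 m (r > 0.0688 m, enclosing both).
Q_enc = (8.36 μC) + (12.5 μC) = 2.086×10^-5 C.
By Gauss's law, ∮E·dA = E·4πr² = Q_enc/ε₀.
E = |Q_enc|/(4πε₀r²) = (2.086×10^-5)/(4π·8.85×10^-12·(0.168)²) = 6.65e6 N/C.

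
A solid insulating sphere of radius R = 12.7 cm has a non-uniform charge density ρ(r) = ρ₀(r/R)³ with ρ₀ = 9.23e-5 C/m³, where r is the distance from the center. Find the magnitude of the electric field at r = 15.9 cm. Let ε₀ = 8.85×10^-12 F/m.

Use a concentric Gaussian sphere at r = 15.9 cm (r > R, all charge enclosed).
Q_enc = 4π ∫₀^R ρ₀(r'/R)^3 r'² dr' = 4πρ₀R³/6 = 3.96×10^-7 C.
Gauss's law: E·4πr² = Q_enc/ε₀.
E = |Q_enc|/(4πε₀r²) = (3.96×10^-7)/(4π·8.85×10^-12·(0.159)²) = 1.41e5 N/C.

|E| ≈ 1.41×10^5 N/C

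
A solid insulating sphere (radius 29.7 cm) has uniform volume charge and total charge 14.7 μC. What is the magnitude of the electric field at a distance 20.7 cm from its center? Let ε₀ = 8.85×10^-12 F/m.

|E| ≈ 1.04×10^6 V/m

By spherical symmetry E is radial; choose a Gaussian sphere of radius r = 20.7 cm (r < R).
For a uniform sphere the enclosed fraction is (r/R)³, so Q_enc = (14.7 μC)(0.207/0.297)³ = 4.977×10^-6 C.
Since E is radial and uniform over the Gaussian sphere, Φ = E·4πr² = Q_enc/ε₀.
E = |Q_enc|/(4πε₀r²) = (4.977e-6)/(4π·8.85×10^-12·(0.207)²) = 1.04e6 N/C.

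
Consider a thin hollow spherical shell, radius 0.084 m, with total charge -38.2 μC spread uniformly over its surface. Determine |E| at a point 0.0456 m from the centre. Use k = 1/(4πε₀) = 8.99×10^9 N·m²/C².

Take a concentric spherical Gaussian surface of radius r = 0.0456 m (inside the shell, r < 0.084 m).
All the charge is outside the Gaussian surface: Q_enc = 0, hence E = 0 everywhere inside the shell.

E = 0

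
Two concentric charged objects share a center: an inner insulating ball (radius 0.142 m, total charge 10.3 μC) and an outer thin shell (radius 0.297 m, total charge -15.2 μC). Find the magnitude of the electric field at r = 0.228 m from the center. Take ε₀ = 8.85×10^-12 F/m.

1.78×10^6 V/m

By spherical symmetry E is radial; choose a Gaussian sphere of radius r = 0.228 m (between the bodies, 0.142 m < r < 0.297 m).
The shell at 0.297 m lies outside the Gaussian surface, so Q_enc = 10.3 μC = 1.03e-5 C.
Applying ∮E·dA = Q_enc/ε₀ with Φ = E(4πr²):
E = |Q_enc|/(4πε₀r²) = (1.03e-5)/(4π·8.85×10^-12·(0.228)²) = 1.78×10^6 N/C.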